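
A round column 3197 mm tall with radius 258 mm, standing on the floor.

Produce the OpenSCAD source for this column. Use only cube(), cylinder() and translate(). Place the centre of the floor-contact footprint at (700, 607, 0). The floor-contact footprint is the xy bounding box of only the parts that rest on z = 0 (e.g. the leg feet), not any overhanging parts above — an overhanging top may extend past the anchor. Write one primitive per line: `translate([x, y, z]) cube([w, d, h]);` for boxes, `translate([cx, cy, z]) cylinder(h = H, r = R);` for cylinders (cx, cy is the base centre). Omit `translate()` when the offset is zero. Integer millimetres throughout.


translate([700, 607, 0]) cylinder(h = 3197, r = 258);


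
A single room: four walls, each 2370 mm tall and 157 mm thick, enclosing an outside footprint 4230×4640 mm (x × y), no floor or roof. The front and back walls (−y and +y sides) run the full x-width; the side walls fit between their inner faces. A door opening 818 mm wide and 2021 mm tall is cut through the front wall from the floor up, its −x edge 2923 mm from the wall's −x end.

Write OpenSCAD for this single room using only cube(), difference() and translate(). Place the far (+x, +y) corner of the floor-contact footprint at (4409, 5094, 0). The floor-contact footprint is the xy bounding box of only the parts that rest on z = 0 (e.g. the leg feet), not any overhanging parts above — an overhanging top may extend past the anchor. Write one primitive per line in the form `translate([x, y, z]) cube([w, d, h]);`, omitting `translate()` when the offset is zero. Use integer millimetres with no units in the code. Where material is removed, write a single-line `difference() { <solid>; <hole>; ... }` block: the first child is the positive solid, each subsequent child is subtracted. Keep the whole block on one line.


difference() { translate([179, 454, 0]) cube([4230, 157, 2370]); translate([3102, 454, 0]) cube([818, 157, 2021]); }
translate([179, 4937, 0]) cube([4230, 157, 2370]);
translate([179, 611, 0]) cube([157, 4326, 2370]);
translate([4252, 611, 0]) cube([157, 4326, 2370]);


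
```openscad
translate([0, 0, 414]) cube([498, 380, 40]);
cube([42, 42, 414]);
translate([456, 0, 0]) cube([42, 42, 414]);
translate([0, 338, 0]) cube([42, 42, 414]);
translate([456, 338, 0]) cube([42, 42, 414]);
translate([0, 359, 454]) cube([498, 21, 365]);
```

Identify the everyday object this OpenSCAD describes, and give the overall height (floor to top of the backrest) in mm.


A chair. The overall height is 819 mm.

A slab on four corner posts with a tall panel at the back — a chair. The seat slab sits at z = 414 with thickness 40, and the 365 mm backrest starts at the seat top, so the overall height is 414 + 40 + 365 = 819 mm.


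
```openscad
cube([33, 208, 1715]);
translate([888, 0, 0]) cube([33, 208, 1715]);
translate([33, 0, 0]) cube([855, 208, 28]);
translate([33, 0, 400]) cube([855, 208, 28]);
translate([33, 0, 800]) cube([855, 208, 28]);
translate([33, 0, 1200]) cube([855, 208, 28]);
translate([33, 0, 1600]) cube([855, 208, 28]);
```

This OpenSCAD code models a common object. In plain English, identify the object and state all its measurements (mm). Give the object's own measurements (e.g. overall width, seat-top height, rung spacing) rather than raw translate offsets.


An open bookshelf. Two side panels, each 33 mm thick, 208 mm deep and 1715 mm tall, stand 921 mm apart (outside-to-outside). Between them sit 5 shelves, each 28 mm thick and 208 mm deep, spanning the full gap between the sides. The bottom shelf rests on the floor (its underside at z = 0) and the clear gap between one shelf's top and the next shelf's underside is 372 mm.


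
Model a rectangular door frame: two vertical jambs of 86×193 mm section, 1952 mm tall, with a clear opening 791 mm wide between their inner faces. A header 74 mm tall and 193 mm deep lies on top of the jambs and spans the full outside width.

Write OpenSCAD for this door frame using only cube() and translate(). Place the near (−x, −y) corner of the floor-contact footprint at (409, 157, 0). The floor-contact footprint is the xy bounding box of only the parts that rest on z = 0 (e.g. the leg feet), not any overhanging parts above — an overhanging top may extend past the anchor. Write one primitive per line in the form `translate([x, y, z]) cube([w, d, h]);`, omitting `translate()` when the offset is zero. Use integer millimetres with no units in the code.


translate([409, 157, 0]) cube([86, 193, 1952]);
translate([1286, 157, 0]) cube([86, 193, 1952]);
translate([409, 157, 1952]) cube([963, 193, 74]);


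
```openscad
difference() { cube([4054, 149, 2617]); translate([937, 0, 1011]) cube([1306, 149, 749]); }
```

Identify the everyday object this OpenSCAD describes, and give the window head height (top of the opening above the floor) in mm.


A wall with a window opening. The window head height is 1760 mm.

A wall with a rectangular opening subtracted — a window. Sill at z = 1011, opening 749 mm tall, so the head is at 1011 + 749 = 1760 mm.


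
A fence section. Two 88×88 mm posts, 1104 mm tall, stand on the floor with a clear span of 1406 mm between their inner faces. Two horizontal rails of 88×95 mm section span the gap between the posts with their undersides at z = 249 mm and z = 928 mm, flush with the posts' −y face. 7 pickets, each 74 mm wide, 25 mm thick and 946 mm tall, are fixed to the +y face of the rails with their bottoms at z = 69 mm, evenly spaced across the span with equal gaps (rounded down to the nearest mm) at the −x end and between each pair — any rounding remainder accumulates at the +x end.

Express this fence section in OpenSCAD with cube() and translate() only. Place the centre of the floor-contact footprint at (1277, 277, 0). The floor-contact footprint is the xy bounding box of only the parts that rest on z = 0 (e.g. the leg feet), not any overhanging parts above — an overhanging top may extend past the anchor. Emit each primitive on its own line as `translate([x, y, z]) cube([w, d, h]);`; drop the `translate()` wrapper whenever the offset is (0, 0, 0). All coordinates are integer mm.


translate([486, 233, 0]) cube([88, 88, 1104]);
translate([1980, 233, 0]) cube([88, 88, 1104]);
translate([574, 233, 249]) cube([1406, 88, 95]);
translate([574, 233, 928]) cube([1406, 88, 95]);
translate([685, 321, 69]) cube([74, 25, 946]);
translate([870, 321, 69]) cube([74, 25, 946]);
translate([1055, 321, 69]) cube([74, 25, 946]);
translate([1240, 321, 69]) cube([74, 25, 946]);
translate([1425, 321, 69]) cube([74, 25, 946]);
translate([1610, 321, 69]) cube([74, 25, 946]);
translate([1795, 321, 69]) cube([74, 25, 946]);


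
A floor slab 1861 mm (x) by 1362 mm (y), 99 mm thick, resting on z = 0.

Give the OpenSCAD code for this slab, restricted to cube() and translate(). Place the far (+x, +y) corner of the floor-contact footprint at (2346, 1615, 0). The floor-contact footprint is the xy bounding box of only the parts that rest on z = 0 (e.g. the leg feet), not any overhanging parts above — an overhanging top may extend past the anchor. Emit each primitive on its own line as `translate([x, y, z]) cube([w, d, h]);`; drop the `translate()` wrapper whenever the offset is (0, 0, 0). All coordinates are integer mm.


translate([485, 253, 0]) cube([1861, 1362, 99]);


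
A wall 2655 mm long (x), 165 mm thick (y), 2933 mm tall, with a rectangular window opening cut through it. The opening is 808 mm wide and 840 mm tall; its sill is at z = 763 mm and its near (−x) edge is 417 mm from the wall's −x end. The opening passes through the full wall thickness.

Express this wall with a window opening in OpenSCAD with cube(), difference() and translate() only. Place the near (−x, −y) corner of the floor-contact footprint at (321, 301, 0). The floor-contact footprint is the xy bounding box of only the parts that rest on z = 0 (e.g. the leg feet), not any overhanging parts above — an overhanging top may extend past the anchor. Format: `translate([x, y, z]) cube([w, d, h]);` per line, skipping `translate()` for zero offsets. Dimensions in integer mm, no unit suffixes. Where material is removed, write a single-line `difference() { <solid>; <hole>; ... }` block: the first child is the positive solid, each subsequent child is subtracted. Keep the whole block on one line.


difference() { translate([321, 301, 0]) cube([2655, 165, 2933]); translate([738, 301, 763]) cube([808, 165, 840]); }


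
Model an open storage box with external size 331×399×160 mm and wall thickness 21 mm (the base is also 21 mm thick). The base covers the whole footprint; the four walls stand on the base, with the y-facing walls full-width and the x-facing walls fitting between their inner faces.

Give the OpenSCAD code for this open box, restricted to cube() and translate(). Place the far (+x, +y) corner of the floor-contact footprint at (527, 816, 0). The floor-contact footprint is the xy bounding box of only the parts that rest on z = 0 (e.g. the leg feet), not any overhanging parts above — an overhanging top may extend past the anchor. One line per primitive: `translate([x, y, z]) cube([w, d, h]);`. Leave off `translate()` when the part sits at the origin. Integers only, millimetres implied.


translate([196, 417, 0]) cube([331, 399, 21]);
translate([196, 417, 21]) cube([331, 21, 139]);
translate([196, 795, 21]) cube([331, 21, 139]);
translate([196, 438, 21]) cube([21, 357, 139]);
translate([506, 438, 21]) cube([21, 357, 139]);


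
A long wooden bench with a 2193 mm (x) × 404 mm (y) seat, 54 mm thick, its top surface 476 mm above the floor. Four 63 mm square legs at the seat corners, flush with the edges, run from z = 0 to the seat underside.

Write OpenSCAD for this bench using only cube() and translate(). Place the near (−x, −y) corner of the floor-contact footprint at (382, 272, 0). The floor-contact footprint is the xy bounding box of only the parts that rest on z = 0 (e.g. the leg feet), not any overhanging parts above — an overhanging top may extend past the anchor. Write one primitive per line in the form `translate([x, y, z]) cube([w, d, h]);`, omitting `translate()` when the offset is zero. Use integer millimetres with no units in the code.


// leg_h = 476 − 54 = 422
translate([382, 272, 422]) cube([2193, 404, 54]);
translate([382, 272, 0]) cube([63, 63, 422]);
translate([382, 613, 0]) cube([63, 63, 422]);
translate([2512, 272, 0]) cube([63, 63, 422]);
translate([2512, 613, 0]) cube([63, 63, 422]);


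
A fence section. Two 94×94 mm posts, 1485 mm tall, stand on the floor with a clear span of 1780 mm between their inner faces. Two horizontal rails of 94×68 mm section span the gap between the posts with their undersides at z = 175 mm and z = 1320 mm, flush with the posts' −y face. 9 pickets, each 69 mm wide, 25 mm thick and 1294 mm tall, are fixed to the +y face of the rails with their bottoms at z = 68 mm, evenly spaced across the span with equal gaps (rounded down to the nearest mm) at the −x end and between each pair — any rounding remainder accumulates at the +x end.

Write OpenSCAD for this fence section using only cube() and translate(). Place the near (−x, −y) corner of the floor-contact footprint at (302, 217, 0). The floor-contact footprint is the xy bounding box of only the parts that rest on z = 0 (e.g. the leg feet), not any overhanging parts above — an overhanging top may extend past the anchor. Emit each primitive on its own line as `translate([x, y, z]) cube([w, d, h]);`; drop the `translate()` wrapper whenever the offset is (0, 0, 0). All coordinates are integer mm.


translate([302, 217, 0]) cube([94, 94, 1485]);
translate([2176, 217, 0]) cube([94, 94, 1485]);
translate([396, 217, 175]) cube([1780, 94, 68]);
translate([396, 217, 1320]) cube([1780, 94, 68]);
translate([511, 311, 68]) cube([69, 25, 1294]);
translate([695, 311, 68]) cube([69, 25, 1294]);
translate([879, 311, 68]) cube([69, 25, 1294]);
translate([1063, 311, 68]) cube([69, 25, 1294]);
translate([1247, 311, 68]) cube([69, 25, 1294]);
translate([1431, 311, 68]) cube([69, 25, 1294]);
translate([1615, 311, 68]) cube([69, 25, 1294]);
translate([1799, 311, 68]) cube([69, 25, 1294]);
translate([1983, 311, 68]) cube([69, 25, 1294]);


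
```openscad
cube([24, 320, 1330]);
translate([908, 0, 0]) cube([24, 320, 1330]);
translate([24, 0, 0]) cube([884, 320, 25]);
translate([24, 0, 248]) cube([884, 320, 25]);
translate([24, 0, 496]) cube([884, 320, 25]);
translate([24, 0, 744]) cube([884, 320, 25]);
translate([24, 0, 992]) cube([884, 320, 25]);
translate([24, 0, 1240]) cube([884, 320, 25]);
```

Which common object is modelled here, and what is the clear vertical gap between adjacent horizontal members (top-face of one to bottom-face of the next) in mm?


A bookshelf. The clear shelf gap is 223 mm.

Two tall side panels with 6 horizontal boards between them — a bookshelf. The first two shelf undersides are at z = 0 and z = 248; with shelf thickness 25, the clear gap is 248 − 0 − 25 = 223 mm.


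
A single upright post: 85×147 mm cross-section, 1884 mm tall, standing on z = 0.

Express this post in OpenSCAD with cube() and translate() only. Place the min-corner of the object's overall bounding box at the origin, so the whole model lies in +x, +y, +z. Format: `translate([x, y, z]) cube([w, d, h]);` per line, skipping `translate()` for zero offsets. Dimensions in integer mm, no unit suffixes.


cube([85, 147, 1884]);


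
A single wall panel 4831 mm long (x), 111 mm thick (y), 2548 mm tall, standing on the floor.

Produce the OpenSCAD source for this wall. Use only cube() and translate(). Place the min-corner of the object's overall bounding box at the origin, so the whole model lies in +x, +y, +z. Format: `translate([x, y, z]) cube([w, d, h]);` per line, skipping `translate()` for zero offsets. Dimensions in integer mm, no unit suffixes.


cube([4831, 111, 2548]);


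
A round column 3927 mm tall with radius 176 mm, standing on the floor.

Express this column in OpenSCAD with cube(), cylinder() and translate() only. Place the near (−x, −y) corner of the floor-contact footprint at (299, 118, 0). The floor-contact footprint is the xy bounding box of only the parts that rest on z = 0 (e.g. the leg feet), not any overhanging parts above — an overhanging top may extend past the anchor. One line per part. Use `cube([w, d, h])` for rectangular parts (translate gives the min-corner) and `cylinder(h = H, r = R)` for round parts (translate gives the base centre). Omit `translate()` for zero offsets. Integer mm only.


translate([475, 294, 0]) cylinder(h = 3927, r = 176);


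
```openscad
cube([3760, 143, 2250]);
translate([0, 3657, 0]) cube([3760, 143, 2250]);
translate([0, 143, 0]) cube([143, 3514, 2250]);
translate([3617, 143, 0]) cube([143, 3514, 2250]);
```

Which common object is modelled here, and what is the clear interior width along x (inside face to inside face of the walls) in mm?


A house (or room) frame. The interior width is 3474 mm.

Four 2250 mm walls enclosing a rectangle with no floor or roof — a room or house frame. Outside width is 3760 mm and wall thickness is 143 mm, so the interior width is 3760 − 2 × 143 = 3474 mm.


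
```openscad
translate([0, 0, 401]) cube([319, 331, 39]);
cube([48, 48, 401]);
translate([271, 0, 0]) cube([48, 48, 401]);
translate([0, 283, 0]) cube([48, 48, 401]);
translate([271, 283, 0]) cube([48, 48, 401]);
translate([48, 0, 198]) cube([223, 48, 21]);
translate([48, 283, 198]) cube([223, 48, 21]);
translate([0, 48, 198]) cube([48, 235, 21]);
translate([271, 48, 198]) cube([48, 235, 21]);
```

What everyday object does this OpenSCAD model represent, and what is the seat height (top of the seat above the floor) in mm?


A stool. The seat height is 440 mm.

A 319×331×39 slab at z = 401 on four corner posts — a stool. The seat top is 401 + 39 = 440 mm.


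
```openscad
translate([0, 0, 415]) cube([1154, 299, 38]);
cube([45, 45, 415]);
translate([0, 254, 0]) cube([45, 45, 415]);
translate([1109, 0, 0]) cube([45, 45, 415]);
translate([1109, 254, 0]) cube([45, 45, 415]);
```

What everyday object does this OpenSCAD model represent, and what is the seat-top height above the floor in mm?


A bench. The seat-top height is 453 mm.

A long slab on four corner posts — a bench. The slab sits at z = 415 with thickness 38, so the top is 415 + 38 = 453 mm.


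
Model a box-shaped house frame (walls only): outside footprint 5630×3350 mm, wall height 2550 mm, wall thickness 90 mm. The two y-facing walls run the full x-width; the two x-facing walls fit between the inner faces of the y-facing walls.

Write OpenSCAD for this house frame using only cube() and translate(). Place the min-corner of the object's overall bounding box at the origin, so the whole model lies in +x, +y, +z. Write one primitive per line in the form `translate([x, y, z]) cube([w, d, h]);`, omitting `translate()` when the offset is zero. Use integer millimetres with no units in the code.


cube([5630, 90, 2550]);
translate([0, 3260, 0]) cube([5630, 90, 2550]);
translate([0, 90, 0]) cube([90, 3170, 2550]);
translate([5540, 90, 0]) cube([90, 3170, 2550]);


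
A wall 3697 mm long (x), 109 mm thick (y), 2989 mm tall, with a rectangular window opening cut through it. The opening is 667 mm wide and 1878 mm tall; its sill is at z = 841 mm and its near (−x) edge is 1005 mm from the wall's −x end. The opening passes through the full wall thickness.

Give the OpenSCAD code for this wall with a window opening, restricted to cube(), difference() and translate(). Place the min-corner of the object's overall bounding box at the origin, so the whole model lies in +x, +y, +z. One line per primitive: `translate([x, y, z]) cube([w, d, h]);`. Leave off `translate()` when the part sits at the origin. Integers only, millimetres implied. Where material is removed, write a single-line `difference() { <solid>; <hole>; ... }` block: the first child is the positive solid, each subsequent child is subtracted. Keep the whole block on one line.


difference() { cube([3697, 109, 2989]); translate([1005, 0, 841]) cube([667, 109, 1878]); }


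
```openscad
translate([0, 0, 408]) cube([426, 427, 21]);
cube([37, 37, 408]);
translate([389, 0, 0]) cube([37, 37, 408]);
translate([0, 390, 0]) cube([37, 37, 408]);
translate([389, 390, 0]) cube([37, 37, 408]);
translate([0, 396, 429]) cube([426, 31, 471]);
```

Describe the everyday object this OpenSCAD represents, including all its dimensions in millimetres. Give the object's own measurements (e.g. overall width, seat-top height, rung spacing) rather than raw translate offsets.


A chair. The seat is a 426×427×21 mm slab with its top at z = 429 mm, on four 37×37 mm corner legs (flush with the seat edges, standing on z = 0). A flat backrest 31 mm thick, 471 mm tall, spans the full seat width and rises from the seat top along its +y edge, rear face flush with the rear of the seat.


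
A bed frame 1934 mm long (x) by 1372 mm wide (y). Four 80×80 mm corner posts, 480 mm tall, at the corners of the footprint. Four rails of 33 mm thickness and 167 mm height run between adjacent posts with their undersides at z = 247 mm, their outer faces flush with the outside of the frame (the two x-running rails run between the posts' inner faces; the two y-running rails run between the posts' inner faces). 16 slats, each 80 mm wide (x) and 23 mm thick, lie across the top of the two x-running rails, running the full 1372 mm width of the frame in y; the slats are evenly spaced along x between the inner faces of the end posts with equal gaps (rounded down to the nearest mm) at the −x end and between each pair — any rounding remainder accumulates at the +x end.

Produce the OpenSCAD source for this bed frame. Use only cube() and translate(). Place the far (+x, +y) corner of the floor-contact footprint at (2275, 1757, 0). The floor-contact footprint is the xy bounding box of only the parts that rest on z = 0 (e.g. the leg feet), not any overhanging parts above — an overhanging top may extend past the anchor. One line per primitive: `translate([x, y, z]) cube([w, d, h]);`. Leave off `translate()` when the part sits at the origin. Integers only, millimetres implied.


translate([341, 385, 0]) cube([80, 80, 480]);
translate([341, 1677, 0]) cube([80, 80, 480]);
translate([2195, 385, 0]) cube([80, 80, 480]);
translate([2195, 1677, 0]) cube([80, 80, 480]);
translate([421, 385, 247]) cube([1774, 33, 167]);
translate([421, 1724, 247]) cube([1774, 33, 167]);
translate([341, 465, 247]) cube([33, 1212, 167]);
translate([2242, 465, 247]) cube([33, 1212, 167]);
translate([450, 385, 414]) cube([80, 1372, 23]);
translate([559, 385, 414]) cube([80, 1372, 23]);
translate([668, 385, 414]) cube([80, 1372, 23]);
translate([777, 385, 414]) cube([80, 1372, 23]);
translate([886, 385, 414]) cube([80, 1372, 23]);
translate([995, 385, 414]) cube([80, 1372, 23]);
translate([1104, 385, 414]) cube([80, 1372, 23]);
translate([1213, 385, 414]) cube([80, 1372, 23]);
translate([1322, 385, 414]) cube([80, 1372, 23]);
translate([1431, 385, 414]) cube([80, 1372, 23]);
translate([1540, 385, 414]) cube([80, 1372, 23]);
translate([1649, 385, 414]) cube([80, 1372, 23]);
translate([1758, 385, 414]) cube([80, 1372, 23]);
translate([1867, 385, 414]) cube([80, 1372, 23]);
translate([1976, 385, 414]) cube([80, 1372, 23]);
translate([2085, 385, 414]) cube([80, 1372, 23]);


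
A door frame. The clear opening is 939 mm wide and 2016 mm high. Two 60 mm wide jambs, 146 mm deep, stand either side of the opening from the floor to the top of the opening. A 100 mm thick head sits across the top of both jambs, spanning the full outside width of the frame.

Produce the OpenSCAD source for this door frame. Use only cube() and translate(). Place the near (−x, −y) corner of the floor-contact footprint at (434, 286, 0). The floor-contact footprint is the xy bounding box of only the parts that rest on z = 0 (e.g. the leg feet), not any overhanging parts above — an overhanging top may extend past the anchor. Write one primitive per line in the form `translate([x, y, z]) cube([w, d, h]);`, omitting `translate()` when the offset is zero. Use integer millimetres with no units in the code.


translate([434, 286, 0]) cube([60, 146, 2016]);
translate([1433, 286, 0]) cube([60, 146, 2016]);
translate([434, 286, 2016]) cube([1059, 146, 100]);


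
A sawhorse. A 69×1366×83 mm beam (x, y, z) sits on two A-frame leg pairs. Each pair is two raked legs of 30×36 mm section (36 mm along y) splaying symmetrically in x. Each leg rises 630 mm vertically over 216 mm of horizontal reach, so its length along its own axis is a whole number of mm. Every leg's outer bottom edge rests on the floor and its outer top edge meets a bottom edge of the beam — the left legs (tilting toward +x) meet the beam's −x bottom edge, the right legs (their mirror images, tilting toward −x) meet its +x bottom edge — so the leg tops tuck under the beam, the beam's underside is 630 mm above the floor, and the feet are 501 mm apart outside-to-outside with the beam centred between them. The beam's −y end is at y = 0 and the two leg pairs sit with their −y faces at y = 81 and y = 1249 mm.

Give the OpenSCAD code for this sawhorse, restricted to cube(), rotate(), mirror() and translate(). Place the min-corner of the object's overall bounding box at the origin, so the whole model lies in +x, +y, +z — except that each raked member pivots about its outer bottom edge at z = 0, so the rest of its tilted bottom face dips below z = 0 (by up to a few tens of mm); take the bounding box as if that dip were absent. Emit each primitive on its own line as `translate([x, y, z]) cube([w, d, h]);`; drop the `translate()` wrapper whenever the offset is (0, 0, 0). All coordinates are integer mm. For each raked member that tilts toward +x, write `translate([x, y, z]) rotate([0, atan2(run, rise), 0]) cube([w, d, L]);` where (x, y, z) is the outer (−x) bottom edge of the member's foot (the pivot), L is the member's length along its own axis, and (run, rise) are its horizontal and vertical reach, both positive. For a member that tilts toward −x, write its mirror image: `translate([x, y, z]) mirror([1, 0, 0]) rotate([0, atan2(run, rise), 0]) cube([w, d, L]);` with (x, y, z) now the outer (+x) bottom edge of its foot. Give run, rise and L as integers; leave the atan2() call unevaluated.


translate([216, 0, 630]) cube([69, 1366, 83]);
translate([0, 81, 0]) rotate([0, atan2(216, 630), 0]) cube([30, 36, 666]);
translate([501, 81, 0]) mirror([1, 0, 0]) rotate([0, atan2(216, 630), 0]) cube([30, 36, 666]);
translate([0, 1249, 0]) rotate([0, atan2(216, 630), 0]) cube([30, 36, 666]);
translate([501, 1249, 0]) mirror([1, 0, 0]) rotate([0, atan2(216, 630), 0]) cube([30, 36, 666]);


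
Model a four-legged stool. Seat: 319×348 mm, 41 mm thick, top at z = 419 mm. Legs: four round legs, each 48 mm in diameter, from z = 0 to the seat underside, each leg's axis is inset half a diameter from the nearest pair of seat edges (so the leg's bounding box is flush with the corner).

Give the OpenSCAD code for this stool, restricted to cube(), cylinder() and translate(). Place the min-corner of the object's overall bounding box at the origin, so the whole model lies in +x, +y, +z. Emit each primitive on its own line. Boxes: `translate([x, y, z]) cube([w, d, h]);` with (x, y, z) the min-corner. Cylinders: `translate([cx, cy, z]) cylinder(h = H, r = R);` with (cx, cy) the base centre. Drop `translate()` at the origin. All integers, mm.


// leg_h = 419 - 41 = 378
translate([0, 0, 378]) cube([319, 348, 41]);
translate([24, 24, 0]) cylinder(h = 378, r = 24);
translate([295, 24, 0]) cylinder(h = 378, r = 24);
translate([24, 324, 0]) cylinder(h = 378, r = 24);
translate([295, 324, 0]) cylinder(h = 378, r = 24);


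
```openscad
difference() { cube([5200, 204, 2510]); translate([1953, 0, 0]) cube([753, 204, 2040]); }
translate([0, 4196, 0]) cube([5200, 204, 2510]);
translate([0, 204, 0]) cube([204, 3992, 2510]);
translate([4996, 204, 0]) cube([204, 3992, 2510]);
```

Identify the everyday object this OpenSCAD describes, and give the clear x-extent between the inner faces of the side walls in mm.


A single room. The interior width is 4792 mm.

Four walls enclosing a rectangle with a door in the front wall — a room. Outside width 5200 minus two 204 mm walls gives 4792 mm.


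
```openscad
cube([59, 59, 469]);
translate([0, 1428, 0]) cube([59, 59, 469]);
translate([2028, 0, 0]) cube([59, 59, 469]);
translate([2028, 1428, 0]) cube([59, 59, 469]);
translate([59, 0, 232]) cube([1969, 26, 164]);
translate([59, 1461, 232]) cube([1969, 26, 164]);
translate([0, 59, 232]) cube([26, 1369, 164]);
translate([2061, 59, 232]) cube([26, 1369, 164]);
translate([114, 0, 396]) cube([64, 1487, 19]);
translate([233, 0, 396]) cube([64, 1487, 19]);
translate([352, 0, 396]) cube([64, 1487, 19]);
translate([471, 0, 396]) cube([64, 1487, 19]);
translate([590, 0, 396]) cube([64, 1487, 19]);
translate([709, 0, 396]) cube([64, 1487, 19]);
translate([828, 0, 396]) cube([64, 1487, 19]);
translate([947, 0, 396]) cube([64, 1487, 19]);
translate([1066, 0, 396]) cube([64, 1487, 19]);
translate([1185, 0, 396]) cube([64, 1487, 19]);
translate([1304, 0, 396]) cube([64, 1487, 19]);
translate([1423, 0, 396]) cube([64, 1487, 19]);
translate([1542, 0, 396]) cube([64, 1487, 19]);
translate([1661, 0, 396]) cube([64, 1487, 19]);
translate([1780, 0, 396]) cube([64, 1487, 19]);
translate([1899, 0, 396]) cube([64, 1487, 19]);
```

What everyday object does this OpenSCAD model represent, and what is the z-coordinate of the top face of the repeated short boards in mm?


A bed frame. The slat-top height is 415 mm.

Four posts, four rails, and a row of slats — a bed frame. Slats sit on the rails at z = 232 + 164 = 396; with slat thickness 19, the top is 415 mm.


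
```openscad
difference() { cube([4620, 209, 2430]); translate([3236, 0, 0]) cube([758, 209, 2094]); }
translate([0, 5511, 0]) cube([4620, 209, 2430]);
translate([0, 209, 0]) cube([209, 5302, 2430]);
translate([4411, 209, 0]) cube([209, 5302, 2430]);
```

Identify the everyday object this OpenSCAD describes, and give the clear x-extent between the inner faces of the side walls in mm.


A single room. The interior width is 4202 mm.

Four walls enclosing a rectangle with a door in the front wall — a room. Outside width 4620 minus two 209 mm walls gives 4202 mm.


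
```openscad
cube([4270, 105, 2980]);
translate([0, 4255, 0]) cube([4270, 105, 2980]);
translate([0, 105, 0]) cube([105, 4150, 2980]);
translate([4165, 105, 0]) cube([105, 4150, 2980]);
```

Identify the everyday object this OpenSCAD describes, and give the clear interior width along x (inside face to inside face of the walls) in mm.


A house (or room) frame. The interior width is 4060 mm.

Four 2980 mm walls enclosing a rectangle with no floor or roof — a room or house frame. Outside width is 4270 mm and wall thickness is 105 mm, so the interior width is 4270 − 2 × 105 = 4060 mm.


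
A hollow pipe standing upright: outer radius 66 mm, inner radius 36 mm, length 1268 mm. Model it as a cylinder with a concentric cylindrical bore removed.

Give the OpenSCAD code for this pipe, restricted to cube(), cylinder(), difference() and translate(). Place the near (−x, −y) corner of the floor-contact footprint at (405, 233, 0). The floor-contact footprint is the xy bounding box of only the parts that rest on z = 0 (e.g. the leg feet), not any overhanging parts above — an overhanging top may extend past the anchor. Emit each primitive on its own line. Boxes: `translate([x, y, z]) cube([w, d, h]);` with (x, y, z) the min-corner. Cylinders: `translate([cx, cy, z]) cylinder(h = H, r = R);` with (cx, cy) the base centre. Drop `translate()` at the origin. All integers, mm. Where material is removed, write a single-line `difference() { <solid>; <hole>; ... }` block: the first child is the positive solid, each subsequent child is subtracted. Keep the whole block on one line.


difference() { translate([471, 299, 0]) cylinder(h = 1268, r = 66); translate([471, 299, 0]) cylinder(h = 1268, r = 36); }


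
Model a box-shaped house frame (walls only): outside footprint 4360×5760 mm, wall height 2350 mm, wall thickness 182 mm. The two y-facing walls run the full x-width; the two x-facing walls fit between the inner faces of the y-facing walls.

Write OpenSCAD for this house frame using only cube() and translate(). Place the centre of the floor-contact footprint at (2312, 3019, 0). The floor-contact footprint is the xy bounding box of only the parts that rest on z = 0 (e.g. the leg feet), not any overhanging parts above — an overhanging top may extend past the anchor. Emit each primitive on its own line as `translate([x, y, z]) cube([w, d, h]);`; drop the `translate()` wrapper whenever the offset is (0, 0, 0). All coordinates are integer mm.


translate([132, 139, 0]) cube([4360, 182, 2350]);
translate([132, 5717, 0]) cube([4360, 182, 2350]);
translate([132, 321, 0]) cube([182, 5396, 2350]);
translate([4310, 321, 0]) cube([182, 5396, 2350]);


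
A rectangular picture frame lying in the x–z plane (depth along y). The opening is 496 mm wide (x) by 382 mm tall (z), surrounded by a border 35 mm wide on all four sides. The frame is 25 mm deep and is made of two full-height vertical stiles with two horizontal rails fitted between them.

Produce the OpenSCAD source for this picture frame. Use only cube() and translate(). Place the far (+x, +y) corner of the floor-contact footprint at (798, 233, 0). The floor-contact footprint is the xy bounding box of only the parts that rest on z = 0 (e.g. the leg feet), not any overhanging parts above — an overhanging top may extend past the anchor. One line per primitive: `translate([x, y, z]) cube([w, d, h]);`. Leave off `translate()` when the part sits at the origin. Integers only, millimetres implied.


translate([232, 208, 0]) cube([35, 25, 452]);
translate([763, 208, 0]) cube([35, 25, 452]);
translate([267, 208, 0]) cube([496, 25, 35]);
translate([267, 208, 417]) cube([496, 25, 35]);


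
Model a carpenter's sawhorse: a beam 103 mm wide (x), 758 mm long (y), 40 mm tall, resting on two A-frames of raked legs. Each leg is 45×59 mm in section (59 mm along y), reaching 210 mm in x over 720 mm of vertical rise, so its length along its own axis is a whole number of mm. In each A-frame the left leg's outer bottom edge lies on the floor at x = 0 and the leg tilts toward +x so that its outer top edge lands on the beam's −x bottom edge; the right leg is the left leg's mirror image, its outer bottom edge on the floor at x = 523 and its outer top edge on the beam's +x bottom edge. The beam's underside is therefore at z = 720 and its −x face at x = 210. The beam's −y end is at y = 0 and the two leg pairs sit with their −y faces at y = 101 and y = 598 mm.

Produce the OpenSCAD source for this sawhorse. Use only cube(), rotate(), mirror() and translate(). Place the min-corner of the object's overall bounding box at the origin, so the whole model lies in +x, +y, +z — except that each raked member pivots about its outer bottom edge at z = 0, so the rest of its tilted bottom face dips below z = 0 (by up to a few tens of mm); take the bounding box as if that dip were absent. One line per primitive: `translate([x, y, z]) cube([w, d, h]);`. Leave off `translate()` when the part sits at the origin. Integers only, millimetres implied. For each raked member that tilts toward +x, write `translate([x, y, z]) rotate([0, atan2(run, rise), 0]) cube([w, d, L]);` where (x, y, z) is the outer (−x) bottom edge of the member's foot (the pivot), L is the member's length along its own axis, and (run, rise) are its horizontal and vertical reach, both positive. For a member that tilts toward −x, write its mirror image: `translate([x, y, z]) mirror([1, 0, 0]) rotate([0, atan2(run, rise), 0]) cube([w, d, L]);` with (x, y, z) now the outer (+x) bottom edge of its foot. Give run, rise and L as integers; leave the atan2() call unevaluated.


// leg length = √(210² + 720²) = 750
// right-leg outer foot x = 2·210 + 103 = 523
// beam min-corner = (210, 0, 720)
translate([210, 0, 720]) cube([103, 758, 40]);
translate([0, 101, 0]) rotate([0, atan2(210, 720), 0]) cube([45, 59, 750]);
translate([523, 101, 0]) mirror([1, 0, 0]) rotate([0, atan2(210, 720), 0]) cube([45, 59, 750]);
translate([0, 598, 0]) rotate([0, atan2(210, 720), 0]) cube([45, 59, 750]);
translate([523, 598, 0]) mirror([1, 0, 0]) rotate([0, atan2(210, 720), 0]) cube([45, 59, 750]);


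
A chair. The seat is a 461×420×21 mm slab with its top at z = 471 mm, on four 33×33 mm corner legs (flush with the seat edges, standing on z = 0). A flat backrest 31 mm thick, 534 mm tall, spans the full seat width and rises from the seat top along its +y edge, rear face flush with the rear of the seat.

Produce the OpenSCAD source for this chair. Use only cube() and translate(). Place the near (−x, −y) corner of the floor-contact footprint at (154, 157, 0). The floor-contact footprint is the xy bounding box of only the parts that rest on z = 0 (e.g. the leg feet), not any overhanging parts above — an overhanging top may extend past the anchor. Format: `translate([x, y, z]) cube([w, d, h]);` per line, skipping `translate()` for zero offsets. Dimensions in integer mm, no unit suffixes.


// leg_h = 471 - 21 = 450
translate([154, 157, 450]) cube([461, 420, 21]);
translate([154, 157, 0]) cube([33, 33, 450]);
translate([582, 157, 0]) cube([33, 33, 450]);
translate([154, 544, 0]) cube([33, 33, 450]);
translate([582, 544, 0]) cube([33, 33, 450]);
translate([154, 546, 471]) cube([461, 31, 534]);


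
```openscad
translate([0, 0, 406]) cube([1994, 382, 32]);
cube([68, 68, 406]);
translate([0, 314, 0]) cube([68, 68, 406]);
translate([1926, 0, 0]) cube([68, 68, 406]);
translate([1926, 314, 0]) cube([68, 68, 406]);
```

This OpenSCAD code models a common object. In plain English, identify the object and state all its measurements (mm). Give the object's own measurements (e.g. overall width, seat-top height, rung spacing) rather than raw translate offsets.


A bench: a 1994×382 mm seat slab, 32 mm thick, top at z = 438 mm, on four 68×68 mm square legs flush with the seat corners and standing on z = 0.


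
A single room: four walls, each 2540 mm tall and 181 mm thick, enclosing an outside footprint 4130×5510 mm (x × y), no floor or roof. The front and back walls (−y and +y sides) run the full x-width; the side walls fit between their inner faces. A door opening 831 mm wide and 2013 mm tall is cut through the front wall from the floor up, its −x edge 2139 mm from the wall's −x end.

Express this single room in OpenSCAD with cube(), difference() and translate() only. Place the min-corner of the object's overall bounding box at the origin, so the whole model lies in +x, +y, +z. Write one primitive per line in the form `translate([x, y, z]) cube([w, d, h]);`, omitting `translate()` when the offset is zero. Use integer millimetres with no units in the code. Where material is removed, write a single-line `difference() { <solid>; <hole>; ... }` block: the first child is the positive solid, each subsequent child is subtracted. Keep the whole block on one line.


difference() { cube([4130, 181, 2540]); translate([2139, 0, 0]) cube([831, 181, 2013]); }
translate([0, 5329, 0]) cube([4130, 181, 2540]);
translate([0, 181, 0]) cube([181, 5148, 2540]);
translate([3949, 181, 0]) cube([181, 5148, 2540]);


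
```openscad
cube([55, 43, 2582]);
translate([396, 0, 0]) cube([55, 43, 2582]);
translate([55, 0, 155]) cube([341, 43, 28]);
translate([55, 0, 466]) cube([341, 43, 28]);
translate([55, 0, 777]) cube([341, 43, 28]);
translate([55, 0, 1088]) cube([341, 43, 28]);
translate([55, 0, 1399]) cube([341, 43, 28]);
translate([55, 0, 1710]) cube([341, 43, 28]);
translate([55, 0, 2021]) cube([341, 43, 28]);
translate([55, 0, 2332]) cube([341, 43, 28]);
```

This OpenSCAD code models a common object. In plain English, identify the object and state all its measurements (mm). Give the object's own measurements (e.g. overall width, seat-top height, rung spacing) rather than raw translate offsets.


A straight ladder. Two 55×43 mm vertical rails, 2582 mm tall, stand 451 mm apart (outside-to-outside) with their front faces coplanar on the −y side. 8 rungs, each 43 mm deep and 28 mm tall, span between the inner faces of the rails, front faces flush with the rails. The lowest rung's underside is at z = 155 mm and rungs are spaced 311 mm apart (underside to underside).


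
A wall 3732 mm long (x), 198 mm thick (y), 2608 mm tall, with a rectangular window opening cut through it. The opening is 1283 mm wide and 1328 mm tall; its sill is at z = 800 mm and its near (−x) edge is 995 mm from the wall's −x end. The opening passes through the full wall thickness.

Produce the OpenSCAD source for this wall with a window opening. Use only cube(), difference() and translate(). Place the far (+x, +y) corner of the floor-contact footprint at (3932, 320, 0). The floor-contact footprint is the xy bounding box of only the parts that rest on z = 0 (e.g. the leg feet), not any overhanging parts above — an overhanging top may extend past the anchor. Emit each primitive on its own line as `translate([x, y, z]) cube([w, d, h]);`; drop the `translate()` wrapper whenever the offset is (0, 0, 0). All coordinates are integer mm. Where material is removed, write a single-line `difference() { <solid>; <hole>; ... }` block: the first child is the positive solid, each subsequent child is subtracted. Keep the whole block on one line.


difference() { translate([200, 122, 0]) cube([3732, 198, 2608]); translate([1195, 122, 800]) cube([1283, 198, 1328]); }


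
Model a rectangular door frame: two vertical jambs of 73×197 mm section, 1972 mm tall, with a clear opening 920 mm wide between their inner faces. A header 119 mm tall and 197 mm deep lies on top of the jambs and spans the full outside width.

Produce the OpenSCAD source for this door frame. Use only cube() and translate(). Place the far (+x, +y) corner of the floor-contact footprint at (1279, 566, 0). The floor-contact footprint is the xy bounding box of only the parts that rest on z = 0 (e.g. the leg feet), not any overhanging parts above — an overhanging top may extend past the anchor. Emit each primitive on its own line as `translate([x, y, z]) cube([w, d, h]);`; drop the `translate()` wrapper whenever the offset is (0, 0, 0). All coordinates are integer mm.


translate([213, 369, 0]) cube([73, 197, 1972]);
translate([1206, 369, 0]) cube([73, 197, 1972]);
translate([213, 369, 1972]) cube([1066, 197, 119]);
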